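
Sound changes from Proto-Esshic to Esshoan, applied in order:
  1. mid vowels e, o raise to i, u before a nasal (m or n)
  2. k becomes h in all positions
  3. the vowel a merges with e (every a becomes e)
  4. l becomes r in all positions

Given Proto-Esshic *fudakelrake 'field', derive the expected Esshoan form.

fudeherrehe

Esshoan: *fudakelrake
  fudakelrake (rule 1 does not apply)
  fudakelrake → fudahelrahe   [unconditioned shift]
  fudahelrahe → fudehelrehe   [vowel merger]
  fudehelrehe → fudeherrehe   [unconditioned shift]
  giving Esshoan fudeherrehe.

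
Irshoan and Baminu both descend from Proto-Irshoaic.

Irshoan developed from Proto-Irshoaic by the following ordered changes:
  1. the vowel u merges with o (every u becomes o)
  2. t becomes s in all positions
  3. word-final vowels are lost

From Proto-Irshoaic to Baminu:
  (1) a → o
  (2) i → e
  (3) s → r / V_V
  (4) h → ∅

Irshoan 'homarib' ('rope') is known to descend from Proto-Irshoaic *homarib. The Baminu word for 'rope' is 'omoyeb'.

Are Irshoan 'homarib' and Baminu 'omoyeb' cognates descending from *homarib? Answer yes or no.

no

Derive the expected Baminu reflex of *homarib:
Baminu: *homarib > homorib > homoreb > omoreb  (by vowel merger, vowel merger, h-loss)
The regular Baminu reflex would be 'omoreb', but the attested form is 'omoyeb'. The correspondence is irregular, so they are not cognates (the Baminu form has a different source).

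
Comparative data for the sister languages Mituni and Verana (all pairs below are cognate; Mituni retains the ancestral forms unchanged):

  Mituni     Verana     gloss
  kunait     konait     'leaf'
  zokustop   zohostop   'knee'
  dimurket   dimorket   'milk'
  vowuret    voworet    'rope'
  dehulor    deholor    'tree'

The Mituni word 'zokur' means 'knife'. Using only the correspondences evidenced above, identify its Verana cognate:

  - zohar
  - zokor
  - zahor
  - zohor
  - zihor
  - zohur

zohor

zokustop ~ zohostop — Mituni k corresponds to Verana h between vowels (before a back vowel).
dimurket ~ dimorket, vowuret ~ voworet — Mituni u corresponds to Verana o after a consonant, before r.
Applying these to Mituni 'zokur':
  zokur → zohur   (k→h between vowels (before a back vowel))
  zohur → zohor   (u→o after a consonant, before r)
So the Verana cognate is 'zohor'.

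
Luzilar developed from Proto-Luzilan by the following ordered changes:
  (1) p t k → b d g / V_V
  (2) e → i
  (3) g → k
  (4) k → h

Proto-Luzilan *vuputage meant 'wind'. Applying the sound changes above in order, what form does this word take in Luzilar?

vubudahi

Luzilar: *vuputage > vubudage > vubudagi > vubudaki > vubudahi  (by intervocalic voicing, vowel merger, unconditioned shift, unconditioned shift)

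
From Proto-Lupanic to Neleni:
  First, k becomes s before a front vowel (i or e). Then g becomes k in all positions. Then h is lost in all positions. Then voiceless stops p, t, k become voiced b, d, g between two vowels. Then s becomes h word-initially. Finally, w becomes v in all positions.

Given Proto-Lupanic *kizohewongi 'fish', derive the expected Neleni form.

hizoevonki

Neleni: *kizohewongi
  kizohewongi → sizohewongi   [palatalisation]
  sizohewongi → sizohewonki   [unconditioned shift]
  sizohewonki → sizoewonki   [h-loss]
  sizoewonki (rule 4 does not apply)
  sizoewonki → hizoewonki   [debuccalisation]
  hizoewonki → hizoevonki   [unconditioned shift]
  giving Neleni hizoevonki.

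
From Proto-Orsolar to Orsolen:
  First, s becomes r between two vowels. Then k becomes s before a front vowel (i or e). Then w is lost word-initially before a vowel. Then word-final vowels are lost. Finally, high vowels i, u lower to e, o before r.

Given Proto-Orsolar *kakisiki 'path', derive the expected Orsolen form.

Orsolen: *kakisiki > kakiriki > kasirisi > kasiris > kaseris  (by rhotacism, palatalisation, apocope, pre-rhotic lowering)

kaseris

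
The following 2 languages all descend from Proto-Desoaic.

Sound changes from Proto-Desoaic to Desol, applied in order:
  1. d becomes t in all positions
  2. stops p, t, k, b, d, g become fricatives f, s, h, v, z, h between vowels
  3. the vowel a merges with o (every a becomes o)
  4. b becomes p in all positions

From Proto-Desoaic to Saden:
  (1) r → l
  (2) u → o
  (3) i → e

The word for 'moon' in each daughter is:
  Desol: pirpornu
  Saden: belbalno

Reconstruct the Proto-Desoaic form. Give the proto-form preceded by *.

*birbarnu

Position 4: Desol has p, Saden has b. Saden preserves b here (none of its changes turn any other segment into b), so the proto-segment is *b.
Position 2: Desol has i, Saden has e. Desol preserves i here (none of its changes turn any other segment into i), so the proto-segment is *i.
Continuing position by position gives *birbarnu; check it forward:
Desol: *birbarnu
  birbarnu (rule 1 does not apply)
  birbarnu (rule 2 does not apply)
  birbarnu → birbornu   [vowel merger]
  birbornu → pirpornu   [unconditioned shift]
  giving Desol pirpornu.
Saden: start from *birbarnu.
  rule 1 (unconditioned shift): birbarnu → bilbalnu
  rule 2 (vowel merger): bilbalnu → bilbalno
  rule 3 (vowel merger): bilbalno → belbalno
  ⇒ Saden belbalno
No other proto-form is consistent with every reflex, so the reconstruction is *birbarnu.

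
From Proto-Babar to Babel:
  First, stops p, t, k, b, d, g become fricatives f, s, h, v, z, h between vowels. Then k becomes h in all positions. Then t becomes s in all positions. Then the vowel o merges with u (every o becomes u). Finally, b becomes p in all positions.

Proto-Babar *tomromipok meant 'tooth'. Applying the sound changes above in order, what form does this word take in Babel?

sumrumifuh

Babel: start from *tomromipok.
  rule 1 (intervocalic lenition): tomromipok → tomromifok
  rule 2 (unconditioned shift): tomromifok → tomromifoh
  rule 3 (unconditioned shift): tomromifoh → somromifoh
  rule 4 (vowel merger): somromifoh → sumrumifuh
  rule 5: no change — sumrumifuh
  ⇒ Babel sumrumifuh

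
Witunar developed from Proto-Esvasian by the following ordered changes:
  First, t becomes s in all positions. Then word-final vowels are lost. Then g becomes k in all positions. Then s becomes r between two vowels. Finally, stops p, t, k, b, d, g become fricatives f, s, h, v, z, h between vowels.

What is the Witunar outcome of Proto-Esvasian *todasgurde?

Witunar: *todasgurde > sodasgurde > sodasgurd > sodaskurd > sozaskurd  (by unconditioned shift, apocope, unconditioned shift, intervocalic lenition)

sozaskurd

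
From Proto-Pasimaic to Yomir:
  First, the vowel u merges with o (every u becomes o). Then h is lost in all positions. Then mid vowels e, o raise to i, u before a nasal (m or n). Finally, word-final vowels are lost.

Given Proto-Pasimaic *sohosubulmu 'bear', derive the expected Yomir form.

Yomir: *sohosubulmu
  sohosubulmu → sohosobolmo   [vowel merger]
  sohosobolmo → soosobolmo   [h-loss]
  soosobolmo (rule 3 does not apply)
  soosobolmo → soosobolm   [apocope]
  giving Yomir soosobolm.

soosobolm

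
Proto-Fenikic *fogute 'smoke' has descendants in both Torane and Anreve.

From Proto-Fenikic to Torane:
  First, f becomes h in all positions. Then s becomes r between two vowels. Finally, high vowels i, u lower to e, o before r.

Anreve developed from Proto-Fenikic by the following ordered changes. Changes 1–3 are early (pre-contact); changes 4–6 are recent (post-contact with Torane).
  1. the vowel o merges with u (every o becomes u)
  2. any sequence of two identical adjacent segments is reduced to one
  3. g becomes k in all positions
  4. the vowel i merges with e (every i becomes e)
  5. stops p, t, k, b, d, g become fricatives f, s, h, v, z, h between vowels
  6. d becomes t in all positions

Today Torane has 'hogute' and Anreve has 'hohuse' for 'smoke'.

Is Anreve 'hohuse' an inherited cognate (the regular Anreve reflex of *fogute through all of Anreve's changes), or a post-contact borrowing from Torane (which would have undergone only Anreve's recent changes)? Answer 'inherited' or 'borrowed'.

borrowed

If inherited, *fogute would pass through all of Anreve's changes:
Anreve: start from *fogute.
  rule 1 (vowel merger): fogute → fugute
  rule 2: no change — fugute
  rule 3 (unconditioned shift): fugute → fukute
  rule 4: no change — fukute
  rule 5 (intervocalic lenition): fukute → fuhuse
  rule 6: no change — fuhuse
  ⇒ Anreve fuhuse
If borrowed from Torane 'hogute' after the early changes, it would undergo only the recent ones:
  rule 4 (vowel merger): no change (hogute)
  rule 5 (intervocalic lenition): hogute → hohuse
  rule 6 (unconditioned shift): no change (hohuse)
  ⇒ as a loan: hohuse
Anreve 'hohuse' matches the loan outcome 'hohuse', not the inherited 'fuhuse' — it skipped the early Anreve changes, so it was borrowed from Torane.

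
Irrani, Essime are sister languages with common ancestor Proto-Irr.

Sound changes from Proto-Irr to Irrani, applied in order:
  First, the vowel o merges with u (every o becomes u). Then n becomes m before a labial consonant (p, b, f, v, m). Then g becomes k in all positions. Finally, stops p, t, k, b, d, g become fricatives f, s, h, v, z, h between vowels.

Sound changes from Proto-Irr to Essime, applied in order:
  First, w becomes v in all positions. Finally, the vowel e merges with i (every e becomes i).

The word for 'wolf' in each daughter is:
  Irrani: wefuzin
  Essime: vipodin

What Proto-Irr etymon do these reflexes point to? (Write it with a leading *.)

*wepodin

Position 4: Irrani has u, Essime has o. Essime preserves o here (none of its changes turn any other segment into o), so the proto-segment is *o.
Position 2: Irrani has e, Essime has i. Irrani preserves e here (none of its changes turn any other segment into e), so the proto-segment is *e.
Position 5: Irrani has z, Essime has d. Essime preserves d here (none of its changes turn any other segment into d), so the proto-segment is *d.
This points to *wepodin. Verify forward in each daughter:
Irrani: start from *wepodin.
  rule 1 (vowel merger): wepodin → wepudin
  rule 2: no change — wepudin
  rule 3: no change — wepudin
  rule 4 (intervocalic lenition): wepudin → wefuzin
  ⇒ Irrani wefuzin
Essime: *wepodin
  wepodin → vepodin   [unconditioned shift]
  vepodin → vipodin   [vowel merger]
  giving Essime vipodin.
*wepodin is the unique common source.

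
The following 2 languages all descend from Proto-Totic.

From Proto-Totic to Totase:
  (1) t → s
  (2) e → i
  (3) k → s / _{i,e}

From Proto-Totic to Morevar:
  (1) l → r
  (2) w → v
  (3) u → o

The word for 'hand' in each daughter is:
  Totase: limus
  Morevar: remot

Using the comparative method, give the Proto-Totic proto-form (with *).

*lemut

Position 1: Totase has l, Morevar has r. Totase preserves l here (none of its changes turn any other segment into l), so the proto-segment is *l.
Position 5: Totase has s, Morevar has t. Morevar preserves t here (none of its changes turn any other segment into t), so the proto-segment is *t.
Continuing position by position gives *lemut; check it forward:
Totase: *lemut > lemus > limus  (by unconditioned shift, vowel merger)
Morevar: start from *lemut.
  rule 1 (unconditioned shift): lemut → remut
  rule 2: no change — remut
  rule 3 (vowel merger): remut → remot
  ⇒ Morevar remot
*lemut is the unique common source.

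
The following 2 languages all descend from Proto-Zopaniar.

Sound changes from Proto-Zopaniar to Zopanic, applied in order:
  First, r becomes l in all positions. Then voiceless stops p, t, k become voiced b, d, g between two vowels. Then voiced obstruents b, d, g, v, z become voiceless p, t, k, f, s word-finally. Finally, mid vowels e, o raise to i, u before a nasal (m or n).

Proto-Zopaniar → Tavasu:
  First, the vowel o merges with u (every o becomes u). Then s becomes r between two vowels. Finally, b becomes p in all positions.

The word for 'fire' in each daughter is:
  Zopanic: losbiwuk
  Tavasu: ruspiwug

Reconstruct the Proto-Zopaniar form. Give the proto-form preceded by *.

*rosbiwug

Position 8: Zopanic has k, Tavasu has g. Tavasu preserves g here (none of its changes turn any other segment into g), so the proto-segment is *g.
Position 2: Zopanic has o, Tavasu has u. Zopanic preserves o here (none of its changes turn any other segment into o), so the proto-segment is *o.
Position 4: Zopanic has b, Tavasu has p. Taking the neighbouring segments as reconstructed: Zopanic b can only go back to *b; Tavasu p could go back to *p or *b — the one source consistent with every daughter is *b.
Verify the candidate proto-form against each daughter:
Zopanic: start from *rosbiwug.
  rule 1 (unconditioned shift): rosbiwug → losbiwug
  rule 2: no change — losbiwug
  rule 3 (final devoicing): losbiwug → losbiwuk
  rule 4: no change — losbiwuk
  ⇒ Zopanic losbiwuk
Tavasu: *rosbiwug > rusbiwug > ruspiwug  (by vowel merger, unconditioned shift)
*rosbiwug is the unique common source.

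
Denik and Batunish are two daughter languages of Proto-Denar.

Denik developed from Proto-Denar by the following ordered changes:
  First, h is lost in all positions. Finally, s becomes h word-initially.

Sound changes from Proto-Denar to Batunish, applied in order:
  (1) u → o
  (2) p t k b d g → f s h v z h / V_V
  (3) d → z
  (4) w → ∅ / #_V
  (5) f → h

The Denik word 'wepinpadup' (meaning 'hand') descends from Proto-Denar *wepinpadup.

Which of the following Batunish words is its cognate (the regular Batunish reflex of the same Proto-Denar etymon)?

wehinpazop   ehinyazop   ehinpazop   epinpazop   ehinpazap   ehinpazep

ehinpazop

Batunish: *wepinpadup > wepinpadop > wefinpazop > efinpazop > ehinpazop  (by vowel merger, intervocalic lenition, glide loss, unconditioned shift)
Only 'ehinpazop' matches the regular Batunish development of *wepinpadup.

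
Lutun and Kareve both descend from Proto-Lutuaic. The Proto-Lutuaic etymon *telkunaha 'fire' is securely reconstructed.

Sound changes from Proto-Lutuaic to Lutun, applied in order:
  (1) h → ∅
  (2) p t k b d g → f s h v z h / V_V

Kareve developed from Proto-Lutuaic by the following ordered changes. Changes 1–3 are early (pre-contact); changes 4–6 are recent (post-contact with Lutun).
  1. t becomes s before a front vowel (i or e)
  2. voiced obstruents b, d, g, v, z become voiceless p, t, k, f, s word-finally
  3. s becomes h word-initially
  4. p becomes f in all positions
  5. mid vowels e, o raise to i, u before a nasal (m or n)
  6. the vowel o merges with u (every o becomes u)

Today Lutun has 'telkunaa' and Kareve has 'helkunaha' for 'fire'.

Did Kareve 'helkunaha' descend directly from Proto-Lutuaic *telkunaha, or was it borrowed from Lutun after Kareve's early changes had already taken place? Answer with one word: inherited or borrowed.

inherited

If inherited, *telkunaha would pass through all of Kareve's changes:
Kareve: start from *telkunaha.
  rule 1 (palatalisation): telkunaha → selkunaha
  rule 2: no change — selkunaha
  rule 3 (debuccalisation): selkunaha → helkunaha
  rule 4: no change — helkunaha
  rule 5: no change — helkunaha
  rule 6: no change — helkunaha
  ⇒ Kareve helkunaha
If borrowed from Lutun 'telkunaa' after the early changes, it would undergo only the recent ones:
  rule 4 (unconditioned shift): no change (telkunaa)
  rule 5 (pre-nasal raising): no change (telkunaa)
  rule 6 (vowel merger): no change (telkunaa)
  ⇒ as a loan: telkunaa
Kareve 'helkunaha' matches the inherited outcome exactly, so it is an inherited cognate, not a loan.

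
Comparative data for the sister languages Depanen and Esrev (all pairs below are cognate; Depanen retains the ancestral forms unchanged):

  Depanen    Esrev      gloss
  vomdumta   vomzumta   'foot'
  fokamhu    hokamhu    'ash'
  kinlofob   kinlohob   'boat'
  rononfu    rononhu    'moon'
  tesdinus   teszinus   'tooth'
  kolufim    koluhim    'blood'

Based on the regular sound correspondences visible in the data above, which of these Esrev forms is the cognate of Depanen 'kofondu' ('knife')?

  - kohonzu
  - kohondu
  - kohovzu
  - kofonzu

kinlofob ~ kinlohob — Depanen f corresponds to Esrev h between vowels (before a back vowel).
vomdumta ~ vomzumta — Depanen d corresponds to Esrev z after a consonant, before a back vowel.
Applying these to Depanen 'kofondu':
  kofondu → kohondu   (f→h between vowels (before a back vowel))
  kohondu → kohonzu   (d→z after a consonant, before a back vowel)
So the Esrev cognate is 'kohonzu'.

kohonzu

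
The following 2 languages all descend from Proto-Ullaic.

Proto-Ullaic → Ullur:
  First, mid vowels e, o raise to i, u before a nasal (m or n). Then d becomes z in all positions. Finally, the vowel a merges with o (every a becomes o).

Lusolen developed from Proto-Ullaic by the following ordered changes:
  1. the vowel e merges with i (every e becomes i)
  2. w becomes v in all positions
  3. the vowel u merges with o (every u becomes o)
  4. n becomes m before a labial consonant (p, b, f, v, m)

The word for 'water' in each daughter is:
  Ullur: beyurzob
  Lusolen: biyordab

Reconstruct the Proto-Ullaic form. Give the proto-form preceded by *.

Position 4: Ullur has u, Lusolen has o. Taking the neighbouring segments as reconstructed: Ullur u can only go back to *u; Lusolen o could go back to *o or *u — the one source consistent with every daughter is *u.
Position 6: Ullur has z, Lusolen has d. Lusolen preserves d here (none of its changes turn any other segment into d), so the proto-segment is *d.
Continuing position by position gives *beyurdab; check it forward:
Ullur: *beyurdab > beyurzab > beyurzob  (by unconditioned shift, vowel merger)
Lusolen: start from *beyurdab.
  rule 1 (vowel merger): beyurdab → biyurdab
  rule 2: no change — biyurdab
  rule 3 (vowel merger): biyurdab → biyordab
  rule 4: no change — biyordab
  ⇒ Lusolen biyordab
No other proto-form is consistent with every reflex, so the reconstruction is *beyurdab.

*beyurdab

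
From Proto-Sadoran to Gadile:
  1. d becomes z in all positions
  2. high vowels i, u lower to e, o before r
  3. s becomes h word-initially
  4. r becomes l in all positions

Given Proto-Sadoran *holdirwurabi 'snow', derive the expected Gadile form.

holzelwolabi

Gadile: *holdirwurabi > holzirwurabi > holzerworabi > holzelwolabi  (by unconditioned shift, pre-rhotic lowering, unconditioned shift)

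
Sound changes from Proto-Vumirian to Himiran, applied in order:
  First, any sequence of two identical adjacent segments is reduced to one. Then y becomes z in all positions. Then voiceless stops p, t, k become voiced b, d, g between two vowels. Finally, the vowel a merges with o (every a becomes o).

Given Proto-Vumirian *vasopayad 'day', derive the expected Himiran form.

vosobozod

Himiran: start from *vasopayad.
  rule 1: no change — vasopayad
  rule 2 (unconditioned shift): vasopayad → vasopazad
  rule 3 (intervocalic voicing): vasopazad → vasobazad
  rule 4 (vowel merger): vasobazad → vosobozod
  ⇒ Himiran vosobozod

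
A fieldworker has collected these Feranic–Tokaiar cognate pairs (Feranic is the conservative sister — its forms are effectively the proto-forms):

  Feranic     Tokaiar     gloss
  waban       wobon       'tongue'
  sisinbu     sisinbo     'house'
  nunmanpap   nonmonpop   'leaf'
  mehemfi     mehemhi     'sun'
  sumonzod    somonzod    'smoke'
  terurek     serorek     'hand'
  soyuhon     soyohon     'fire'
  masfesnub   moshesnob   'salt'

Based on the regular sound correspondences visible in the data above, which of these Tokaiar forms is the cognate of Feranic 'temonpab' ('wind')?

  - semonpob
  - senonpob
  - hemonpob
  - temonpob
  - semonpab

terurek ~ serorek — Feranic t corresponds to Tokaiar s word-initially before a front vowel.
waban ~ wobon — Feranic a corresponds to Tokaiar o after a consonant, before a labial obstruent.
Applying these to Feranic 'temonpab':
  temonpab → semonpab   (t→s word-initially before a front vowel)
  semonpab → semonpob   (a→o after a consonant, before a labial obstruent)
So the Tokaiar cognate is 'semonpob'.

semonpob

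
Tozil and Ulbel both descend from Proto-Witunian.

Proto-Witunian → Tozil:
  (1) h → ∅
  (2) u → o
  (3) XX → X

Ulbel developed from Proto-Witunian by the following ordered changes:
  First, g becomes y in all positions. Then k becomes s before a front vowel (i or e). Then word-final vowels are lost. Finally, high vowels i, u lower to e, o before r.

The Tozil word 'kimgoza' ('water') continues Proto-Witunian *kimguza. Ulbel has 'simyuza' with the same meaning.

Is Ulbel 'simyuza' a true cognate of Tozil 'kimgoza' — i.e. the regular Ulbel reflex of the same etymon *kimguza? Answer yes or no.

Derive the expected Ulbel reflex of *kimguza:
Ulbel: start from *kimguza.
  rule 1 (unconditioned shift): kimguza → kimyuza
  rule 2 (palatalisation): kimyuza → simyuza
  rule 3 (apocope): simyuza → simyuz
  rule 4: no change — simyuz
  ⇒ Ulbel simyuz
The regular Ulbel reflex would be 'simyuz', but the attested form is 'simyuza'. The correspondence is irregular, so they are not cognates (the Ulbel form has a different source).

no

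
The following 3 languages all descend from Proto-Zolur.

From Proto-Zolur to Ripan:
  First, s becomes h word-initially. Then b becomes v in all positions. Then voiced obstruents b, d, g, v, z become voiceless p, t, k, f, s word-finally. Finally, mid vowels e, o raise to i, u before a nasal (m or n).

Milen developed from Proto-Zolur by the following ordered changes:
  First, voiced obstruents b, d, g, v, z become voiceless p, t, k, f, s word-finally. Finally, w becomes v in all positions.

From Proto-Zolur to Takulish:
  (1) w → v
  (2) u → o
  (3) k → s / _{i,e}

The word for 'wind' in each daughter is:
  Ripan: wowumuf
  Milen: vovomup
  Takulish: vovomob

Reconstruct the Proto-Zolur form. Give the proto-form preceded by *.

Position 7: Ripan has f, Milen has p, Takulish has b. Takulish preserves b here (none of its changes turn any other segment into b), so the proto-segment is *b.
Position 1: Ripan has w, Milen has v, Takulish has v. Ripan preserves w here (none of its changes turn any other segment into w), so the proto-segment is *w.
This points to *wowomub. Verify forward in each daughter:
Ripan: *wowomub > wowomuv > wowomuf > wowumuf  (by unconditioned shift, final devoicing, pre-nasal raising)
Milen: start from *wowomub.
  rule 1 (final devoicing): wowomub → wowomup
  rule 2 (unconditioned shift): wowomup → vovomup
  ⇒ Milen vovomup
Takulish: start from *wowomub.
  rule 1 (unconditioned shift): wowomub → vovomub
  rule 2 (vowel merger): vovomub → vovomob
  rule 3: no change — vovomob
  ⇒ Takulish vovomob
No other proto-form is consistent with every reflex, so the reconstruction is *wowomub.

*wowomub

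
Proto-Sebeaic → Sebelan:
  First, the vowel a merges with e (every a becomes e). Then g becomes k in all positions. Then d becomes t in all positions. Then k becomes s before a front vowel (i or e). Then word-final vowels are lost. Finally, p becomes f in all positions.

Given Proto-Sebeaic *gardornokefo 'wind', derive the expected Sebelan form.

Sebelan: *gardornokefo > gerdornokefo > kerdornokefo > kertornokefo > sertornosefo > sertornosef  (by vowel merger, unconditioned shift, unconditioned shift, palatalisation, apocope)

sertornosef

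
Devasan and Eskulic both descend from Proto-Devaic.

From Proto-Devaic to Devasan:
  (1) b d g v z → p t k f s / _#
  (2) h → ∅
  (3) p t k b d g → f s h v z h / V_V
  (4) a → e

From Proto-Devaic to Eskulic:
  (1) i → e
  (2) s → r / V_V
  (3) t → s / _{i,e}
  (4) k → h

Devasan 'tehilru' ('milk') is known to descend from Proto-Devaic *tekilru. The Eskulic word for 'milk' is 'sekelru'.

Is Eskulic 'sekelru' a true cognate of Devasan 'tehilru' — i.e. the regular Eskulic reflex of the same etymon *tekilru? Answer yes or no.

no

Derive the expected Eskulic reflex of *tekilru:
Eskulic: *tekilru > tekelru > sekelru > sehelru  (by vowel merger, palatalisation, unconditioned shift)
The regular Eskulic reflex would be 'sehelru', but the attested form is 'sekelru'. The correspondence is irregular, so they are not cognates (the Eskulic form has a different source).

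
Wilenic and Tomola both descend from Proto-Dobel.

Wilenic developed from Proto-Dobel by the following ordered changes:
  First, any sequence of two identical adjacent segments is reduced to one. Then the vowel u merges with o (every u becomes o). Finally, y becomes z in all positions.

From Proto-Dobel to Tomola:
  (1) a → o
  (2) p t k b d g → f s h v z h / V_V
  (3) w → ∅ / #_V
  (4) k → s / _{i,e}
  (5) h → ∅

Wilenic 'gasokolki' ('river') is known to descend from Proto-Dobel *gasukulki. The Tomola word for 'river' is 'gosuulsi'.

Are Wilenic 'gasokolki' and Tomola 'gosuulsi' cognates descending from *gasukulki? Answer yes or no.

yes

Derive the expected Tomola reflex of *gasukulki:
Tomola: *gasukulki > gosukulki > gosuhulki > gosuhulsi > gosuulsi  (by vowel merger, intervocalic lenition, palatalisation, h-loss)
Tomola 'gosuulsi' matches the regular reflex exactly, so the pair is cognate.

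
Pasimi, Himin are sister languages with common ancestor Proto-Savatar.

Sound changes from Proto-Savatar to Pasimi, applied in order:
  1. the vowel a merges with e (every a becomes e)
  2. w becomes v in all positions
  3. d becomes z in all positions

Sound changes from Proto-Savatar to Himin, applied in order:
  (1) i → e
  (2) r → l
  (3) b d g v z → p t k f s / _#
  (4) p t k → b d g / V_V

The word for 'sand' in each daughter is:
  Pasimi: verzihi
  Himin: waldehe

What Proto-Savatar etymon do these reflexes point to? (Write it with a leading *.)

Position 1: Pasimi has v, Himin has w. Himin preserves w here (none of its changes turn any other segment into w), so the proto-segment is *w.
Position 7: Pasimi has i, Himin has e. Pasimi preserves i here (none of its changes turn any other segment into i), so the proto-segment is *i.
Continuing position by position gives *wardihi; check it forward:
Pasimi: *wardihi > werdihi > verdihi > verzihi  (by vowel merger, unconditioned shift, unconditioned shift)
Himin: start from *wardihi.
  rule 1 (vowel merger): wardihi → wardehe
  rule 2 (unconditioned shift): wardehe → waldehe
  rule 3: no change — waldehe
  rule 4: no change — waldehe
  ⇒ Himin waldehe
No other proto-form is consistent with every reflex, so the reconstruction is *wardihi.

*wardihi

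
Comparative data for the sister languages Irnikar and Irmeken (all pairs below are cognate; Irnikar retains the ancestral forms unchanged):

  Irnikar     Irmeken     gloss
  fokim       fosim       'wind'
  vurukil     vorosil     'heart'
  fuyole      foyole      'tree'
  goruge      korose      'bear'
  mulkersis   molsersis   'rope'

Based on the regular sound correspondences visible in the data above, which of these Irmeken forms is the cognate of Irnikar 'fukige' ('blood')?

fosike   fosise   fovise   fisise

fosise

vurukil ~ vorosil, fuyole ~ foyole — Irnikar u corresponds to Irmeken o after a consonant, before a consonant other than r, m, n, p, b, f, v.
fokim ~ fosim, vurukil ~ vorosil — Irnikar k corresponds to Irmeken s between vowels (before a front vowel).
goruge ~ korose — Irnikar g corresponds to Irmeken s between vowels (before a front vowel).
Applying these to Irnikar 'fukige':
  fukige → fokige   (u→o after a consonant, before a consonant other than r, m, n, p, b, f, v)
  fokige → fosige   (k→s between vowels (before a front vowel))
  fosige → fosise   (g→s between vowels (before a front vowel))
So the Irmeken cognate is 'fosise'.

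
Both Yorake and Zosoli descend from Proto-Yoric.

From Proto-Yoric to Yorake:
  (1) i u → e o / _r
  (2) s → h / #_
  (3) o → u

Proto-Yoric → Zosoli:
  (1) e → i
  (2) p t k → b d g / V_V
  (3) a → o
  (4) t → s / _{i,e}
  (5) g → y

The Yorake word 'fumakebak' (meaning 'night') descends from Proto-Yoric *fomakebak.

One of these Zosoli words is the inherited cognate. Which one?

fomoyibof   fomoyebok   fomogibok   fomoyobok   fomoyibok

fomoyibok

Zosoli: *fomakebak > fomakibak > fomagibak > fomogibok > fomoyibok  (by vowel merger, intervocalic voicing, vowel merger, unconditioned shift)
Among the options, 'fomoyibok' alone shows every Zosoli change applied in order.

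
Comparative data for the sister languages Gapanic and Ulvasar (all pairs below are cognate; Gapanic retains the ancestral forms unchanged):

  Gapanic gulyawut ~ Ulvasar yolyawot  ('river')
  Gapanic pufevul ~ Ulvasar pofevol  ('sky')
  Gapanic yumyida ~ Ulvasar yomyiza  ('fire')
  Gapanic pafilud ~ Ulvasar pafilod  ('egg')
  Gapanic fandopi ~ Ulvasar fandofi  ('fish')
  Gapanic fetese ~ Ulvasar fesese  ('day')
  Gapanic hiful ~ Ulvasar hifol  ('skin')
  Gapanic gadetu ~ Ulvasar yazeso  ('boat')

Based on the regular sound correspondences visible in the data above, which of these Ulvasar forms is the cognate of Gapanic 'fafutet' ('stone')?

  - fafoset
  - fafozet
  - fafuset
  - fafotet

gulyawut ~ yolyawot, pufevul ~ pofevol — Gapanic u corresponds to Ulvasar o after a consonant, before a consonant other than r, m, n, p, b, f, v.
fetese ~ fesese — Gapanic t corresponds to Ulvasar s between vowels (before a front vowel).
Applying these to Gapanic 'fafutet':
  fafutet → fafotet   (u→o after a consonant, before a consonant other than r, m, n, p, b, f, v)
  fafotet → fafoset   (t→s between vowels (before a front vowel))
So the Ulvasar cognate is 'fafoset'.

fafoset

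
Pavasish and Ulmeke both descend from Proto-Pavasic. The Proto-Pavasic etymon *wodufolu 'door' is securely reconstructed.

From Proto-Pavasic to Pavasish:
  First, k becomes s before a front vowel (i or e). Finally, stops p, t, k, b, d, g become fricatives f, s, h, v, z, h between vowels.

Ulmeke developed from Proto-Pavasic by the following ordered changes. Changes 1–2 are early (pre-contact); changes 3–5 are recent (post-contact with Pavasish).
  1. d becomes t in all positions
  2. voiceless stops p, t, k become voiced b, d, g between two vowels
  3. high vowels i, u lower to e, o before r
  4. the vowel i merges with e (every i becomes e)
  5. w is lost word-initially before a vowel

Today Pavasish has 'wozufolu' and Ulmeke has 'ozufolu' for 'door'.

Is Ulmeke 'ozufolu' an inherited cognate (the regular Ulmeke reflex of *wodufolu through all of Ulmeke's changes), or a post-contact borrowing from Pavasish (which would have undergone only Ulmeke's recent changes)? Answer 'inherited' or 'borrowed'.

borrowed

If inherited, *wodufolu would pass through all of Ulmeke's changes:
Ulmeke: *wodufolu > wotufolu > wodufolu > odufolu  (by unconditioned shift, intervocalic voicing, glide loss)
If borrowed from Pavasish 'wozufolu' after the early changes, it would undergo only the recent ones:
  rule 3 (pre-rhotic lowering): no change (wozufolu)
  rule 4 (vowel merger): no change (wozufolu)
  rule 5 (glide loss): wozufolu → ozufolu
  ⇒ as a loan: ozufolu
Ulmeke 'ozufolu' matches the loan outcome 'ozufolu', not the inherited 'odufolu' — it skipped the early Ulmeke changes, so it was borrowed from Pavasish.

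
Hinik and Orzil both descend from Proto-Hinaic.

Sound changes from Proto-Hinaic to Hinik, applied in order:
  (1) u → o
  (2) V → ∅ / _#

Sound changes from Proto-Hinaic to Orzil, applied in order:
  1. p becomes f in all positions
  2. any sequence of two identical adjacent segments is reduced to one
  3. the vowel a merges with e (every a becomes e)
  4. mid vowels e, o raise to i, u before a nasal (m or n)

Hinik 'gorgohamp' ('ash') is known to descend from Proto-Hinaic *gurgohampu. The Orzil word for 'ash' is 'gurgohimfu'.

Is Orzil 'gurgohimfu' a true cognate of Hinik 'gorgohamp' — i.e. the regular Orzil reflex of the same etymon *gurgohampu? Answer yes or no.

Derive the expected Orzil reflex of *gurgohampu:
Orzil: *gurgohampu > gurgohamfu > gurgohemfu > gurgohimfu  (by unconditioned shift, vowel merger, pre-nasal raising)
Orzil 'gurgohimfu' matches the regular reflex exactly, so the pair is cognate.

yes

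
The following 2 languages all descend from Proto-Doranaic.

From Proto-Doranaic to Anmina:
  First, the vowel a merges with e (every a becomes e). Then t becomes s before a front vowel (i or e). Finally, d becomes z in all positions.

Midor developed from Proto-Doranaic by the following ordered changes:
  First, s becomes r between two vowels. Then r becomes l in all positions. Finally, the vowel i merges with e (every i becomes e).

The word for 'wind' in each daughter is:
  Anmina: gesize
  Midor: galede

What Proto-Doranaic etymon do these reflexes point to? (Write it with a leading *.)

*gaside

Position 4: Anmina has i, Midor has e. Anmina preserves i here (none of its changes turn any other segment into i), so the proto-segment is *i.
Position 5: Anmina has z, Midor has d. Midor preserves d here (none of its changes turn any other segment into d), so the proto-segment is *d.
This points to *gaside. Verify forward in each daughter:
Anmina: start from *gaside.
  rule 1 (vowel merger): gaside → geside
  rule 2: no change — geside
  rule 3 (unconditioned shift): geside → gesize
  ⇒ Anmina gesize
Midor: *gaside > garide > galide > galede  (by rhotacism, unconditioned shift, vowel merger)
No other proto-form is consistent with every reflex, so the reconstruction is *gaside.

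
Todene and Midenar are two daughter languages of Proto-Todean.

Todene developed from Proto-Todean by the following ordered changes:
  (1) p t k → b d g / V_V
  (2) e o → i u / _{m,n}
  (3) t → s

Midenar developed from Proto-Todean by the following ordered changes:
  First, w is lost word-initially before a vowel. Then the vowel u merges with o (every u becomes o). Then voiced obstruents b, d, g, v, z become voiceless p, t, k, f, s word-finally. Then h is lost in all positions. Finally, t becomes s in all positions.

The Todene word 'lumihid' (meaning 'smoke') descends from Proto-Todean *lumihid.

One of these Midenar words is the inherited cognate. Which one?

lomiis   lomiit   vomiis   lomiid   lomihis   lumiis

lomiis

Midenar: start from *lumihid.
  rule 1: no change — lumihid
  rule 2 (vowel merger): lumihid → lomihid
  rule 3 (final devoicing): lomihid → lomihit
  rule 4 (h-loss): lomihit → lomiit
  rule 5 (unconditioned shift): lomiit → lomiis
  ⇒ Midenar lomiis
Only 'lomiis' matches the regular Midenar development of *lumihid.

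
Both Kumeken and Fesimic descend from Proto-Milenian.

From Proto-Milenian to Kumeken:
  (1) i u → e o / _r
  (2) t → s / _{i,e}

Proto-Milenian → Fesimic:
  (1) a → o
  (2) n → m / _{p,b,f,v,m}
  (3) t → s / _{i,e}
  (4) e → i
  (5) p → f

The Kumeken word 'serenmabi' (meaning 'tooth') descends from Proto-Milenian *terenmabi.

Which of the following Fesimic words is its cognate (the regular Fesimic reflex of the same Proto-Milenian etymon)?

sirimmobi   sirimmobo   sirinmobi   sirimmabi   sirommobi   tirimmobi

sirimmobi

Fesimic: start from *terenmabi.
  rule 1 (vowel merger): terenmabi → terenmobi
  rule 2 (nasal place assimilation): terenmobi → teremmobi
  rule 3 (palatalisation): teremmobi → seremmobi
  rule 4 (vowel merger): seremmobi → sirimmobi
  rule 5: no change — sirimmobi
  ⇒ Fesimic sirimmobi
Among the options, 'sirimmobi' alone shows every Fesimic change applied in order.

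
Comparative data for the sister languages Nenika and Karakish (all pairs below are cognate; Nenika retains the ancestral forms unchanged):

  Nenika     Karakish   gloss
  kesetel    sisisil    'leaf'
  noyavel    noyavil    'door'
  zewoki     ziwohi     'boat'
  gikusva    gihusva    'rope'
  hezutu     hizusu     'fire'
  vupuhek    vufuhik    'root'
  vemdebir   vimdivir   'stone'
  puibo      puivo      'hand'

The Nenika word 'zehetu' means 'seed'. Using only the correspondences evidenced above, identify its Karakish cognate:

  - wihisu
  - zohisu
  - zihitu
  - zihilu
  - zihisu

zihisu

kesetel ~ sisisil, noyavel ~ noyavil — Nenika e corresponds to Karakish i after a consonant, before a consonant other than r, m, n, p, b, f, v.
hezutu ~ hizusu — Nenika t corresponds to Karakish s between vowels (before a back vowel).
Applying these to Nenika 'zehetu':
  zehetu → zihetu   (e→i after a consonant, before a consonant other than r, m, n, p, b, f, v)
  zihetu → zihitu   (e→i after a consonant, before a consonant other than r, m, n, p, b, f, v)
  zihitu → zihisu   (t→s between vowels (before a back vowel))
So the Karakish cognate is 'zihisu'.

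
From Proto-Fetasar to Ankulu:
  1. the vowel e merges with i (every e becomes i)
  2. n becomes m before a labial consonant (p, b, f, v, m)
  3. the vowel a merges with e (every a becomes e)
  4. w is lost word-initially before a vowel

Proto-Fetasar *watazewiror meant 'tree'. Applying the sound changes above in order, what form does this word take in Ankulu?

Ankulu: *watazewiror > wataziwiror > weteziwiror > eteziwiror  (by vowel merger, vowel merger, glide loss)

eteziwiror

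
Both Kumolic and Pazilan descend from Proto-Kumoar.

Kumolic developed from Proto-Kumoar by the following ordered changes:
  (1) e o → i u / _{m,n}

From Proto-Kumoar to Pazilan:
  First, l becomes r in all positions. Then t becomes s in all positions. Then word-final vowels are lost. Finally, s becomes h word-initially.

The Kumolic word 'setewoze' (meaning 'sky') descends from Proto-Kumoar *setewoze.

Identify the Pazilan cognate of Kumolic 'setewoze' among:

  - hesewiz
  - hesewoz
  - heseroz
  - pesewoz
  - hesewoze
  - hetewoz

Pazilan: *setewoze > sesewoze > sesewoz > hesewoz  (by unconditioned shift, apocope, debuccalisation)
Only 'hesewoz' matches the regular Pazilan development of *setewoze.

hesewoz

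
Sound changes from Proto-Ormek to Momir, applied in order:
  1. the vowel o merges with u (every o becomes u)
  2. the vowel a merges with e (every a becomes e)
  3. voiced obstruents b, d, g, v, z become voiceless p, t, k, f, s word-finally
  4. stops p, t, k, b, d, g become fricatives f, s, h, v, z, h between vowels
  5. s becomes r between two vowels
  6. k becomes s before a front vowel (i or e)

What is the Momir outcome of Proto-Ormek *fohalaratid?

Momir: start from *fohalaratid.
  rule 1 (vowel merger): fohalaratid → fuhalaratid
  rule 2 (vowel merger): fuhalaratid → fuheleretid
  rule 3 (final devoicing): fuheleretid → fuheleretit
  rule 4 (intervocalic lenition): fuheleretit → fuheleresit
  rule 5 (rhotacism): fuheleresit → fuhelererit
  rule 6: no change — fuhelererit
  ⇒ Momir fuhelererit

fuhelererit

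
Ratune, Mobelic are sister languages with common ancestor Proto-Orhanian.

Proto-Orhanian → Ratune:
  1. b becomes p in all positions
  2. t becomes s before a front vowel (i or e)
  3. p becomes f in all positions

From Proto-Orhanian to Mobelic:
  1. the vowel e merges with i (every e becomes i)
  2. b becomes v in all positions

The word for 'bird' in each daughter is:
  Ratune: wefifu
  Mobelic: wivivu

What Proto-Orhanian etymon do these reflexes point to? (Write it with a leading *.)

Position 3: Ratune has f, Mobelic has v. Taking the neighbouring segments as reconstructed: Ratune f could go back to *p or *b or *f; Mobelic v could go back to *b or *v — the one source consistent with every daughter is *b.
Position 2: Ratune has e, Mobelic has i. Ratune preserves e here (none of its changes turn any other segment into e), so the proto-segment is *e.
Verify the candidate proto-form against each daughter:
Ratune: *webibu > wepipu > wefifu  (by unconditioned shift, unconditioned shift)
Mobelic: *webibu > wibibu > wivivu  (by vowel merger, unconditioned shift)
*webibu is the unique common source.

*webibu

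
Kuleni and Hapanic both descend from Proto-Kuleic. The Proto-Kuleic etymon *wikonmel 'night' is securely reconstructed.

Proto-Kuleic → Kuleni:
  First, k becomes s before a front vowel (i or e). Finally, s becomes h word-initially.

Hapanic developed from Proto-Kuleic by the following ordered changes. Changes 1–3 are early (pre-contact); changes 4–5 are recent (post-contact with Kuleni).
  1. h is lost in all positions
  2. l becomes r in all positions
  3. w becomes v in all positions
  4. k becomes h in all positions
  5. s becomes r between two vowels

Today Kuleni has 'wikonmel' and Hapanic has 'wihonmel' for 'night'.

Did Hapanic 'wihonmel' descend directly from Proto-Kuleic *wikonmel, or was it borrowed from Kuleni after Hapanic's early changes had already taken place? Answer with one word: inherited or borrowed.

If inherited, *wikonmel would pass through all of Hapanic's changes:
Hapanic: start from *wikonmel.
  rule 1: no change — wikonmel
  rule 2 (unconditioned shift): wikonmel → wikonmer
  rule 3 (unconditioned shift): wikonmer → vikonmer
  rule 4 (unconditioned shift): vikonmer → vihonmer
  rule 5: no change — vihonmer
  ⇒ Hapanic vihonmer
If borrowed from Kuleni 'wikonmel' after the early changes, it would undergo only the recent ones:
  rule 4 (unconditioned shift): wikonmel → wihonmel
  rule 5 (rhotacism): no change (wihonmel)
  ⇒ as a loan: wihonmel
Hapanic 'wihonmel' matches the loan outcome 'wihonmel', not the inherited 'vihonmer' — it skipped the early Hapanic changes, so it was borrowed from Kuleni.

borrowed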